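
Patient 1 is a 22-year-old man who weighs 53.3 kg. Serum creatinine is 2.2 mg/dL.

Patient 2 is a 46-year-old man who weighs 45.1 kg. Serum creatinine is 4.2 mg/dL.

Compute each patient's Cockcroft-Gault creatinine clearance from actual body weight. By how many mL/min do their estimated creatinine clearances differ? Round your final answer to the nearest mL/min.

Patient 1: CrCl = (140 − 22) × 53.3 / (72 × 2.2) = 6289.4 / 158.40 ≈ 39.7 mL/min
Patient 2: CrCl = (140 − 46) × 45.1 / (72 × 4.2) = 4239.4 / 302.40 ≈ 14.0 mL/min
|39.7 − 14.0| = 25.7 mL/min

26 mL/min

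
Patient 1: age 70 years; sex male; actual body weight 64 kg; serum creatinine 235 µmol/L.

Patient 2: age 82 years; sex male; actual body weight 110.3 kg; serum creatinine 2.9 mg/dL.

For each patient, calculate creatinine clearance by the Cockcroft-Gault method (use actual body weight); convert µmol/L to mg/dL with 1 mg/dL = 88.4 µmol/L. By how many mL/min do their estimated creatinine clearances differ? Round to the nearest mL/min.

Patient 1: SCr = 235 / 88.4 = 2.658 mg/dL
Patient 1: CrCl = (140 − 70) × 64 / (72 × 2.658) = 4480.0 / 191.38 ≈ 23.4 mL/min
Patient 2: CrCl = (140 − 82) × 110.3 / (72 × 2.9) = 6397.4 / 208.80 ≈ 30.6 mL/min
|23.4 − 30.6| = 7.2 mL/min

7 mL/min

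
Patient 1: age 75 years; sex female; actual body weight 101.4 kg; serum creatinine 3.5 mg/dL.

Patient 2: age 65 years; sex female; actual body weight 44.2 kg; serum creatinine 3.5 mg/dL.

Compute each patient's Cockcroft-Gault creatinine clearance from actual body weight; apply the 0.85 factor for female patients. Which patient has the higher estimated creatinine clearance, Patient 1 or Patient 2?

Patient 1: CrCl = (140 − 75) × 101.4 / (72 × 3.5) × 0.85 = 6591.0 / 252.00 × 0.85 ≈ 22.2 mL/min
Patient 2: CrCl = (140 − 65) × 44.2 / (72 × 3.5) × 0.85 = 3315.0 / 252.00 × 0.85 ≈ 11.2 mL/min
22.2 vs 11.2 mL/min → Patient 1 is higher.

Patient 1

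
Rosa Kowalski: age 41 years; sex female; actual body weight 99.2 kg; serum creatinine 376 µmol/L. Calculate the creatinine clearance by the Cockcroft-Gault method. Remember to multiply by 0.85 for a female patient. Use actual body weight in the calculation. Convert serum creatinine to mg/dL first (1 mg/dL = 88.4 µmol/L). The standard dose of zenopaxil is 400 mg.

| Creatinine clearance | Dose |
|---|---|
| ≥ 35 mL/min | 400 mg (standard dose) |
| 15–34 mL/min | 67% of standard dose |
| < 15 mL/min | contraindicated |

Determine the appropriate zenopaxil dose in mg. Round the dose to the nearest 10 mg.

SCr = 376 / 88.4 = 4.253 mg/dL
CrCl = (140 − 41) × 99.2 / (72 × 4.253) × 0.85 = 9820.8 / 306.22 × 0.85 ≈ 27.3 mL/min
CrCl ≈ 27 mL/min → bracket 15–34 mL/min.
67% of 400 mg = 268 mg → 270 mg

270 mg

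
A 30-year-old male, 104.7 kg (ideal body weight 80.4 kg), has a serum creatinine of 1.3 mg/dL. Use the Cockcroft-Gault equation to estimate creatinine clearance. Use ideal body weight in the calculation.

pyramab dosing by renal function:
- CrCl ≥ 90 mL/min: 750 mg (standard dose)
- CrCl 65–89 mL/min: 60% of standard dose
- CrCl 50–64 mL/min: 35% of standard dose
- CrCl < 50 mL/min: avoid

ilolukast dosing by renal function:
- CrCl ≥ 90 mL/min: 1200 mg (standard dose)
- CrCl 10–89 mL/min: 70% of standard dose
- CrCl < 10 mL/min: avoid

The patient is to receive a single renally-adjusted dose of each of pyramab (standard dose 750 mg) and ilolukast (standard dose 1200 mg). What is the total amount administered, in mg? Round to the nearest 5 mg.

1950 mg

CrCl = (140 − 30) × 80.4 / (72 × 1.3) = 8844.0 / 93.60 ≈ 94.5 mL/min
CrCl ≈ 94 mL/min.
pyramab: ≥ 90 mL/min → 100% of 750 mg = 750 mg.
ilolukast: ≥ 90 mL/min → 100% of 1200 mg = 1200 mg.
Total = 750 + 1200 = 1950 mg.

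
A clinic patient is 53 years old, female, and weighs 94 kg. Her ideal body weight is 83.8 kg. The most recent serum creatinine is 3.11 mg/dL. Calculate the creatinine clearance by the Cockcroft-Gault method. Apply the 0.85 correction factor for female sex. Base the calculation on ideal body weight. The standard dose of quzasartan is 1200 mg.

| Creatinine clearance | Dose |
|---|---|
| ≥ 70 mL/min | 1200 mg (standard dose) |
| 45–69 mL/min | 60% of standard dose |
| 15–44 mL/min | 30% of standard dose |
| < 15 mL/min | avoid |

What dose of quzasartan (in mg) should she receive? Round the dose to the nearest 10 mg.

CrCl = (140 − 53) × 83.8 / (72 × 3.11) × 0.85 = 7290.6 / 223.92 × 0.85 ≈ 27.7 mL/min
CrCl ≈ 28 mL/min → bracket 15–44 mL/min.
30% of 1200 mg = 360 mg

360 mg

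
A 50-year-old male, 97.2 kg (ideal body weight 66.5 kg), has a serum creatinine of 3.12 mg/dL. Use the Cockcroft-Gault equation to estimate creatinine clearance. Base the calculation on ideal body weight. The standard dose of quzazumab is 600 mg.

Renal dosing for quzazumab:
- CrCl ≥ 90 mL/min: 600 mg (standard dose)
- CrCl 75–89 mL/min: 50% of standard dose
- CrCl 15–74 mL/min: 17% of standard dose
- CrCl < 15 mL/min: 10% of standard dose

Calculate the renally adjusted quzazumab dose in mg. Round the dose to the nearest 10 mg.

CrCl = (140 − 50) × 66.5 / (72 × 3.12) = 5985.0 / 224.64 ≈ 26.6 mL/min
CrCl ≈ 27 mL/min → bracket 15–74 mL/min.
17% of 600 mg = 102 mg → 100 mg

100 mg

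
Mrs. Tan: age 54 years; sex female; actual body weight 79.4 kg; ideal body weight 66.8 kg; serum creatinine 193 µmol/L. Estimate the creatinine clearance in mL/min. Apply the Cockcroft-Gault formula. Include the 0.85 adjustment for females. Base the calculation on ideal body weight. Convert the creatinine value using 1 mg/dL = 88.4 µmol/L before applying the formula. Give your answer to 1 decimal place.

SCr = 193 / 88.4 = 2.183 mg/dL
CrCl = (140 − 54) × 66.8 / (72 × 2.183) × 0.85 = 5744.8 / 157.18 × 0.85 ≈ 31.1 mL/min

31.1 mL/min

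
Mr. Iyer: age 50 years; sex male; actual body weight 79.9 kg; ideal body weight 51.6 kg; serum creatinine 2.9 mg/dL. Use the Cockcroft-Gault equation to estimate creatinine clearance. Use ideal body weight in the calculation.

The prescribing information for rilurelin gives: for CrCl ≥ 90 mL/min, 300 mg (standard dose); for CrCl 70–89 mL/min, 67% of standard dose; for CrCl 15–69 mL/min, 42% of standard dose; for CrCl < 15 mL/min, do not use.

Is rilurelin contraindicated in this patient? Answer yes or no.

CrCl = (140 − 50) × 51.6 / (72 × 2.9) = 4644.0 / 208.80 ≈ 22.2 mL/min
CrCl ≈ 22 mL/min, which is ≥ 15 mL/min.

no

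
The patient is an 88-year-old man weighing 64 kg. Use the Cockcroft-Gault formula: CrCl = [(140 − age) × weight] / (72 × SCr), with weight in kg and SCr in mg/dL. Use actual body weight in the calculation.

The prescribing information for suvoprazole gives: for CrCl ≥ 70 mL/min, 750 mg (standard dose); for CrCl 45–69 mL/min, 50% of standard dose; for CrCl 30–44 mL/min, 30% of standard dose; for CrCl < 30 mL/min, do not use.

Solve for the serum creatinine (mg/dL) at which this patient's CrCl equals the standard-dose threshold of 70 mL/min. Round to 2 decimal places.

Standard dose requires CrCl ≥ 70 mL/min.
Set (140 − 88) × 64 / (72 × SCr) = 70
SCr = (140 − 88) × 64 / (72 × 70) = 0.660 mg/dL

0.66 mg/dL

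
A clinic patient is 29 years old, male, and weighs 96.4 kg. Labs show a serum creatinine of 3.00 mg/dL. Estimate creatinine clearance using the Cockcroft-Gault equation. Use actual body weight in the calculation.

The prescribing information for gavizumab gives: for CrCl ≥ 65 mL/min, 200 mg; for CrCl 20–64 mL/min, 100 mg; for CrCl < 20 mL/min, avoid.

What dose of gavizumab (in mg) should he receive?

CrCl = (140 − 29) × 96.4 / (72 × 3) = 10700.4 / 216.00 ≈ 49.5 mL/min
CrCl ≈ 50 mL/min → bracket 20–64 mL/min.
Dose for this bracket: 100 mg.

100 mg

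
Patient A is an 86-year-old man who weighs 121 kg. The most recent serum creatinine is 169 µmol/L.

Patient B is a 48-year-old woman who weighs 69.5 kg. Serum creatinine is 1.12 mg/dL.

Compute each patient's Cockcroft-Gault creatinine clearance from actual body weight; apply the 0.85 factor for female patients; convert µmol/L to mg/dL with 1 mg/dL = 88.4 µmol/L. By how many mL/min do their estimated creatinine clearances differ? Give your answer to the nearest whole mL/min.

Patient A: SCr = 169 / 88.4 = 1.912 mg/dL
Patient A: CrCl = (140 − 86) × 121 / (72 × 1.912) = 6534.0 / 137.66 ≈ 47.5 mL/min
Patient B: CrCl = (140 − 48) × 69.5 / (72 × 1.12) × 0.85 = 6394.0 / 80.64 × 0.85 ≈ 67.4 mL/min
|47.5 − 67.4| = 19.9 mL/min

20 mL/min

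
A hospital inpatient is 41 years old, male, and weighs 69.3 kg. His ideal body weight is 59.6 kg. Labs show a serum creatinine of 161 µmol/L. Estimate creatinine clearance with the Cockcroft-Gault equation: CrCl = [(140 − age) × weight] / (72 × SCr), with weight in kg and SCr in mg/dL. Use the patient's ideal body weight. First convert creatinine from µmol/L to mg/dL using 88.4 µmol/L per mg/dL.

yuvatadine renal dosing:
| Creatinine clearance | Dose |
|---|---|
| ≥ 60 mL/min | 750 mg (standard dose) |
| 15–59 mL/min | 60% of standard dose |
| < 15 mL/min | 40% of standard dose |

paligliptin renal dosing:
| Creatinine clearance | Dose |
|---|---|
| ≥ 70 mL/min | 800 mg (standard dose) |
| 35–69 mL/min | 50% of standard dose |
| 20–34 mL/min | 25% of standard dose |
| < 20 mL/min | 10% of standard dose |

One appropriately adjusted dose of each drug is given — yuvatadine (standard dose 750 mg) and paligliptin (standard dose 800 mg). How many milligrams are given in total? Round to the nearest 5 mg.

SCr = 161 / 88.4 = 1.821 mg/dL
CrCl = (140 − 41) × 59.6 / (72 × 1.821) = 5900.4 / 131.11 ≈ 45.0 mL/min
CrCl ≈ 45 mL/min.
yuvatadine: 15–59 mL/min → 60% of 750 mg = 450 mg.
paligliptin: 35–69 mL/min → 50% of 800 mg = 400 mg.
Total = 450 + 400 = 850 mg.

850 mg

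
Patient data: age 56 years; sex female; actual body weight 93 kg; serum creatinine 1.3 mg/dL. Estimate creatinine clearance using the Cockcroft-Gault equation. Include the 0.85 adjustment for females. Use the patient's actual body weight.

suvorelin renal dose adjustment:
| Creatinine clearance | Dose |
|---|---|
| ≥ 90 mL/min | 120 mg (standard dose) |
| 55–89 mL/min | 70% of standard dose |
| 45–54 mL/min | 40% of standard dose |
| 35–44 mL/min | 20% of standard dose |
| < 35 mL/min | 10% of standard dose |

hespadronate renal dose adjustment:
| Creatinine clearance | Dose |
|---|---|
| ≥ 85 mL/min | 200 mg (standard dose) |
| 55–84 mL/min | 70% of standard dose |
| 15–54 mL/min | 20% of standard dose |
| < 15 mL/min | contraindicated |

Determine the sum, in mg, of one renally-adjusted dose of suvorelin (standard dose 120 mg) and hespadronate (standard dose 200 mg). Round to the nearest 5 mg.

225 mg

CrCl = (140 − 56) × 93 / (72 × 1.3) × 0.85 = 7812.0 / 93.60 × 0.85 ≈ 70.9 mL/min
CrCl ≈ 71 mL/min.
suvorelin: 55–89 mL/min → 70% of 120 mg = 84 mg.
hespadronate: 55–84 mL/min → 70% of 200 mg = 140 mg.
Total = 84 + 140 = 224 mg.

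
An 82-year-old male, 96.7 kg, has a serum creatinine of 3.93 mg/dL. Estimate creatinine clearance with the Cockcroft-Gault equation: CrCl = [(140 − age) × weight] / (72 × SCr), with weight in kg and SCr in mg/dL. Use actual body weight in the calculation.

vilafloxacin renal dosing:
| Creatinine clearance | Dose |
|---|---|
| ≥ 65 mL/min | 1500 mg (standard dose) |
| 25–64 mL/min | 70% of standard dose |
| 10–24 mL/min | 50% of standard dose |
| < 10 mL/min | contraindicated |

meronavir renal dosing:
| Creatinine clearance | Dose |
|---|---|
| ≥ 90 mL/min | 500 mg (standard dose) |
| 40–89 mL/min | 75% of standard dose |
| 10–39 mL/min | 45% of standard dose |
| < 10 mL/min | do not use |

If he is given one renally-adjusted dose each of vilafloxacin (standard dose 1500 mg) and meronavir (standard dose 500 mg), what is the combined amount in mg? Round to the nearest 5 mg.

975 mg

CrCl = (140 − 82) × 96.7 / (72 × 3.93) = 5608.6 / 282.96 ≈ 19.8 mL/min
CrCl ≈ 20 mL/min.
vilafloxacin: 10–24 mL/min → 50% of 1500 mg = 750 mg.
meronavir: 10–39 mL/min → 45% of 500 mg = 225 mg.
Total = 750 + 225 = 975 mg.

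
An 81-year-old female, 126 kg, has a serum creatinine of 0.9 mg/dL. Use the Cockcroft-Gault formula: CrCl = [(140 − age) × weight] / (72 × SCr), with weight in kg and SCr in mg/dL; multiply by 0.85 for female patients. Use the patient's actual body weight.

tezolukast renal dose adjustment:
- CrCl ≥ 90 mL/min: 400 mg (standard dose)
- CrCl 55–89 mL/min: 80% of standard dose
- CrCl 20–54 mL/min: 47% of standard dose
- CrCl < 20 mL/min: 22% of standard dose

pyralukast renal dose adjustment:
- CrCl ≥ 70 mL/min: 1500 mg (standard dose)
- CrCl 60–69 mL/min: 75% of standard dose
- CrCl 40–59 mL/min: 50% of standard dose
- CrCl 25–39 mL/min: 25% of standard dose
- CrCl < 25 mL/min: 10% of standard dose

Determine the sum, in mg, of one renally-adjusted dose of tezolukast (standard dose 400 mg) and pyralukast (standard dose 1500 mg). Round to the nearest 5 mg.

1900 mg

CrCl = (140 − 81) × 126 / (72 × 0.9) × 0.85 = 7434.0 / 64.80 × 0.85 ≈ 97.5 mL/min
CrCl ≈ 98 mL/min.
tezolukast: ≥ 90 mL/min → 100% of 400 mg = 400 mg.
pyralukast: ≥ 70 mL/min → 100% of 1500 mg = 1500 mg.
Total = 400 + 1500 = 1900 mg.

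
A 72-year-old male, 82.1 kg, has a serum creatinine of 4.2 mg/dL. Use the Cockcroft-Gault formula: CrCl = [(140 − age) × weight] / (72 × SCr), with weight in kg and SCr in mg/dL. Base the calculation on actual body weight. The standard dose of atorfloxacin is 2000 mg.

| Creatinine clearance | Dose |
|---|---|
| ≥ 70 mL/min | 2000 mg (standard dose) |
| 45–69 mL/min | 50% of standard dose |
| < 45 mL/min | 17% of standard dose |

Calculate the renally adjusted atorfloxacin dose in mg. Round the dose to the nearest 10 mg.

CrCl = (140 − 72) × 82.1 / (72 × 4.2) = 5582.8 / 302.40 ≈ 18.5 mL/min
CrCl ≈ 18 mL/min → bracket < 45 mL/min.
17% of 2000 mg = 340 mg

340 mg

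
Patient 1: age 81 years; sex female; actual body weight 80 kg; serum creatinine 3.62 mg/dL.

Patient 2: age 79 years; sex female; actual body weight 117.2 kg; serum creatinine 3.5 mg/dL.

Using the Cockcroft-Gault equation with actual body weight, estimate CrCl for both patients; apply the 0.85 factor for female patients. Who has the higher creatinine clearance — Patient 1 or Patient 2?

Patient 1: CrCl = (140 − 81) × 80 / (72 × 3.62) × 0.85 = 4720.0 / 260.64 × 0.85 ≈ 15.4 mL/min
Patient 2: CrCl = (140 − 79) × 117.2 / (72 × 3.5) × 0.85 = 7149.2 / 252.00 × 0.85 ≈ 24.1 mL/min
15.4 vs 24.1 mL/min → Patient 2 is higher.

Patient 2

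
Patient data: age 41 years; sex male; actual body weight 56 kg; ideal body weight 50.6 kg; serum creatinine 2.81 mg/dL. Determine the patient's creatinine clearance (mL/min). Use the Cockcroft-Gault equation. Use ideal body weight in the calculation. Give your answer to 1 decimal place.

CrCl = (140 − 41) × 50.6 / (72 × 2.81) = 5009.4 / 202.32 ≈ 24.8 mL/min

24.8 mL/min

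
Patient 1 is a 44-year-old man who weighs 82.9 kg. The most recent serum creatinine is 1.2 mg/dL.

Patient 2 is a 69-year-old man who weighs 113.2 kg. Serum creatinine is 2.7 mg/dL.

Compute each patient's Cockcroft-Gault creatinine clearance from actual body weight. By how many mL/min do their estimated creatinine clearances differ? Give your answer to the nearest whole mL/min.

51 mL/min

Patient 1: CrCl = (140 − 44) × 82.9 / (72 × 1.2) = 7958.4 / 86.40 ≈ 92.1 mL/min
Patient 2: CrCl = (140 − 69) × 113.2 / (72 × 2.7) = 8037.2 / 194.40 ≈ 41.3 mL/min
|92.1 − 41.3| = 50.8 mL/min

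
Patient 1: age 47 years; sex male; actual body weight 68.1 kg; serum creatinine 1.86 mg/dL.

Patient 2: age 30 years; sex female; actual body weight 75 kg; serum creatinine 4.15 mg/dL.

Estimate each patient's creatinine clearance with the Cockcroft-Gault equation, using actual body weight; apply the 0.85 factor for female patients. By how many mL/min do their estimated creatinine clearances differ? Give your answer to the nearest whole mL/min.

24 mL/min

Patient 1: CrCl = (140 − 47) × 68.1 / (72 × 1.86) = 6333.3 / 133.92 ≈ 47.3 mL/min
Patient 2: CrCl = (140 − 30) × 75 / (72 × 4.15) × 0.85 = 8250.0 / 298.80 × 0.85 ≈ 23.5 mL/min
|47.3 − 23.5| = 23.8 mL/min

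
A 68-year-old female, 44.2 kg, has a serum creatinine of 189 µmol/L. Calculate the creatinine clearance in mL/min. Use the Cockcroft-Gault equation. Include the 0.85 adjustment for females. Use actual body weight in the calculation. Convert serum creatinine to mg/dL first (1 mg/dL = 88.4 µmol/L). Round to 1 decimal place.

SCr = 189 / 88.4 = 2.138 mg/dL
CrCl = (140 − 68) × 44.2 / (72 × 2.138) × 0.85 = 3182.4 / 153.94 × 0.85 ≈ 17.6 mL/min

17.6 mL/min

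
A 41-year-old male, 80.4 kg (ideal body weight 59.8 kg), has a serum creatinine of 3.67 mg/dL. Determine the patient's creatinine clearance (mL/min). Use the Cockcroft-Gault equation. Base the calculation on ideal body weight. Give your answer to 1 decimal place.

22.4 mL/min

CrCl = (140 − 41) × 59.8 / (72 × 3.67) = 5920.2 / 264.24 ≈ 22.4 mL/min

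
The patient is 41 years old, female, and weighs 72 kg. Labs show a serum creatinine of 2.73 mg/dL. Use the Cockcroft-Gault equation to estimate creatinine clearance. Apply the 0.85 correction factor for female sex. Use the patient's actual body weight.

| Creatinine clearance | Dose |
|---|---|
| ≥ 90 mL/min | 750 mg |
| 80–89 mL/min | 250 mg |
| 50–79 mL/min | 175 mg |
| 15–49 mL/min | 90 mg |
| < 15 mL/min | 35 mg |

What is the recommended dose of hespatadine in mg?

90 mg

CrCl = (140 − 41) × 72 / (72 × 2.73) × 0.85 = 7128.0 / 196.56 × 0.85 ≈ 30.8 mL/min
CrCl ≈ 31 mL/min → bracket 15–49 mL/min.
Dose for this bracket: 90 mg.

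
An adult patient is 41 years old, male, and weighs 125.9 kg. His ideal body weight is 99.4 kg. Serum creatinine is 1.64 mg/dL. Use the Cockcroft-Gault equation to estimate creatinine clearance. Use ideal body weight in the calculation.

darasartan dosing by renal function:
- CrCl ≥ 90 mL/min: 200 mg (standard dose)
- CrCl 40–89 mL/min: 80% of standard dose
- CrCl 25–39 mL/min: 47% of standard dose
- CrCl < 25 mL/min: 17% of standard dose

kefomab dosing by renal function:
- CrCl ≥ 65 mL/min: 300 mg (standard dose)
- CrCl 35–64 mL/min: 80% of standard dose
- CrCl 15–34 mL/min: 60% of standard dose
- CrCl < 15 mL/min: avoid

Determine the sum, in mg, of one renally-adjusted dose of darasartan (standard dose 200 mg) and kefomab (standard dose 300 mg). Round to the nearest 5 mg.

460 mg

CrCl = (140 − 41) × 99.4 / (72 × 1.64) = 9840.6 / 118.08 ≈ 83.3 mL/min
CrCl ≈ 83 mL/min.
darasartan: 40–89 mL/min → 80% of 200 mg = 160 mg.
kefomab: ≥ 65 mL/min → 100% of 300 mg = 300 mg.
Total = 160 + 300 = 460 mg.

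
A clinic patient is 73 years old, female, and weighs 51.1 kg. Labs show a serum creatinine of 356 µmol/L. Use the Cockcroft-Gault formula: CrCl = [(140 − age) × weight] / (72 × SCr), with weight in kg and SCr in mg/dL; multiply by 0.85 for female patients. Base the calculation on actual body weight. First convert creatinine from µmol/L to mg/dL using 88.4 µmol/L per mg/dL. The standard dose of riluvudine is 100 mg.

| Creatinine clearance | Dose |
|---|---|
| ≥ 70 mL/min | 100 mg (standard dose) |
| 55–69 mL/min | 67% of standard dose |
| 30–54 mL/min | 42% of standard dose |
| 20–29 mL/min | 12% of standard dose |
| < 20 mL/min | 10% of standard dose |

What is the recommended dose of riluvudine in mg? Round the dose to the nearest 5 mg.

SCr = 356 / 88.4 = 4.027 mg/dL
CrCl = (140 − 73) × 51.1 / (72 × 4.027) × 0.85 = 3423.7 / 289.94 × 0.85 ≈ 10.0 mL/min
CrCl ≈ 10 mL/min → bracket < 20 mL/min.
10% of 100 mg = 10 mg

10 mg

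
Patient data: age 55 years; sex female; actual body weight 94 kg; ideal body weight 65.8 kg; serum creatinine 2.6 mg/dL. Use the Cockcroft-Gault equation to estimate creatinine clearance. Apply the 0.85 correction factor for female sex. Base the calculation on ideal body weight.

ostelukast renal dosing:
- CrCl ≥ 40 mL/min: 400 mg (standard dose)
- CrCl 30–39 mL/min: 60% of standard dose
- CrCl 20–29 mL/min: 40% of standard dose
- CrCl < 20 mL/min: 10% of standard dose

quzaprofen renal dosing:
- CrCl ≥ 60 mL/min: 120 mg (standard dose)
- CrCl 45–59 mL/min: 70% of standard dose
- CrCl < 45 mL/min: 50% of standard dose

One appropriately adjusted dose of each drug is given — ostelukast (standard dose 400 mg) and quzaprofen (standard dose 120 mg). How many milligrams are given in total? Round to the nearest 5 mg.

CrCl = (140 − 55) × 65.8 / (72 × 2.6) × 0.85 = 5593.0 / 187.20 × 0.85 ≈ 25.4 mL/min
CrCl ≈ 25 mL/min.
ostelukast: 20–29 mL/min → 40% of 400 mg = 160 mg.
quzaprofen: < 45 mL/min → 50% of 120 mg = 60 mg.
Total = 160 + 60 = 220 mg.

220 mg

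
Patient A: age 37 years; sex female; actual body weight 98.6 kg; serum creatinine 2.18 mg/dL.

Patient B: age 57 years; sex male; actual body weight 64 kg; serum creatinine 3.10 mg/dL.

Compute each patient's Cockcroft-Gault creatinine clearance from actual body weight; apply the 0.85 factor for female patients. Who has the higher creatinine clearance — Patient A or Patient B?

Patient A

Patient A: CrCl = (140 − 37) × 98.6 / (72 × 2.18) × 0.85 = 10155.8 / 156.96 × 0.85 ≈ 55.0 mL/min
Patient B: CrCl = (140 − 57) × 64 / (72 × 3.1) = 5312.0 / 223.20 ≈ 23.8 mL/min
55.0 vs 23.8 mL/min → Patient A is higher.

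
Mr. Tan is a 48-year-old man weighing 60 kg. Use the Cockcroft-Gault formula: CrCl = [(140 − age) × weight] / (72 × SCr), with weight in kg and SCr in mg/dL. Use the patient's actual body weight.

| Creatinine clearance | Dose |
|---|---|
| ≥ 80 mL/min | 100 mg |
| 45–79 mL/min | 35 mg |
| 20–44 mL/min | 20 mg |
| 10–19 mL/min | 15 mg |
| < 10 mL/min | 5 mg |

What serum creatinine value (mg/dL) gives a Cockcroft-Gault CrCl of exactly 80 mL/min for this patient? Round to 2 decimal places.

Standard dose requires CrCl ≥ 80 mL/min.
Set (140 − 48) × 60 / (72 × SCr) = 80
SCr = (140 − 48) × 60 / (72 × 80) = 0.958 mg/dL

0.96 mg/dL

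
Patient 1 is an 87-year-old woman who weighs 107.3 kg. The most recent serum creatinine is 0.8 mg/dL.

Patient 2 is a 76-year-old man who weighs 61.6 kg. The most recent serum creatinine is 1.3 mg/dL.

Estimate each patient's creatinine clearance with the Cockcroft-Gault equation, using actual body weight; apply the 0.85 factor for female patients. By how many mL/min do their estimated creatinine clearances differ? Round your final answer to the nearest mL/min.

42 mL/min

Patient 1: CrCl = (140 − 87) × 107.3 / (72 × 0.8) × 0.85 = 5686.9 / 57.60 × 0.85 ≈ 83.9 mL/min
Patient 2: CrCl = (140 − 76) × 61.6 / (72 × 1.3) = 3942.4 / 93.60 ≈ 42.1 mL/min
|83.9 − 42.1| = 41.8 mL/min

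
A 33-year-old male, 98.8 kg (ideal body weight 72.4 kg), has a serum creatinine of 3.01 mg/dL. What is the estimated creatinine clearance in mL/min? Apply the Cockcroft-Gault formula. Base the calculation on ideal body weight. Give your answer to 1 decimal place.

CrCl = (140 − 33) × 72.4 / (72 × 3.01) = 7746.8 / 216.72 ≈ 35.7 mL/min

35.7 mL/min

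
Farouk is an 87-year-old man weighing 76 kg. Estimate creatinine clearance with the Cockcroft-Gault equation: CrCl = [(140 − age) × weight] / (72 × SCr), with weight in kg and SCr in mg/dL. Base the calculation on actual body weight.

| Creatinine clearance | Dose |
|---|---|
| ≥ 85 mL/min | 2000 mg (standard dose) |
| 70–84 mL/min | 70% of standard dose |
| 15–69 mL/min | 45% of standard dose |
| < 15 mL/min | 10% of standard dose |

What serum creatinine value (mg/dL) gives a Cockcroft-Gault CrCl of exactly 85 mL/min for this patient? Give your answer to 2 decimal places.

Standard dose requires CrCl ≥ 85 mL/min.
Set (140 − 87) × 76 / (72 × SCr) = 85
SCr = (140 − 87) × 76 / (72 × 85) = 0.658 mg/dL

0.66 mg/dL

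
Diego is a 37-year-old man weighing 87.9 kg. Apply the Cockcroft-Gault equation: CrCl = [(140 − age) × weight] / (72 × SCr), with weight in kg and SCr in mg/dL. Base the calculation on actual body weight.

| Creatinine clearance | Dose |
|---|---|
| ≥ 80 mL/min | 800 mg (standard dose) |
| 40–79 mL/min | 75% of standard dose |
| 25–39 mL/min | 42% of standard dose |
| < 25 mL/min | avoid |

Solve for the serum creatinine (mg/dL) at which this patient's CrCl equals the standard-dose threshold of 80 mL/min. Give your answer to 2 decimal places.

1.57 mg/dL

Standard dose requires CrCl ≥ 80 mL/min.
Set (140 − 37) × 87.9 / (72 × SCr) = 80
SCr = (140 − 37) × 87.9 / (72 × 80) = 1.572 mg/dL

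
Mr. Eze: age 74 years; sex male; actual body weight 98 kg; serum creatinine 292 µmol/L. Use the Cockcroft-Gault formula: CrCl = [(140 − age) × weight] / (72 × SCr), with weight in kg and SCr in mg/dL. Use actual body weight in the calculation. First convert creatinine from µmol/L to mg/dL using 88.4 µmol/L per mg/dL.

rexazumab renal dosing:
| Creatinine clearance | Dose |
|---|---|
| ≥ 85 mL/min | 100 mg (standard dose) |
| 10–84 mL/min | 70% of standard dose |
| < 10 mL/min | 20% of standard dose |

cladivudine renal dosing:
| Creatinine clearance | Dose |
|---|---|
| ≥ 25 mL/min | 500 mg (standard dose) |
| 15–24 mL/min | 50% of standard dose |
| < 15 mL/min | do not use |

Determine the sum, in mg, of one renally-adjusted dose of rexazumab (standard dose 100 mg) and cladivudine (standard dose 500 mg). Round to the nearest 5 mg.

SCr = 292 / 88.4 = 3.303 mg/dL
CrCl = (140 − 74) × 98 / (72 × 3.303) = 6468.0 / 237.82 ≈ 27.2 mL/min
CrCl ≈ 27 mL/min.
rexazumab: 10–84 mL/min → 70% of 100 mg = 70 mg.
cladivudine: ≥ 25 mL/min → 100% of 500 mg = 500 mg.
Total = 70 + 500 = 570 mg.

570 mg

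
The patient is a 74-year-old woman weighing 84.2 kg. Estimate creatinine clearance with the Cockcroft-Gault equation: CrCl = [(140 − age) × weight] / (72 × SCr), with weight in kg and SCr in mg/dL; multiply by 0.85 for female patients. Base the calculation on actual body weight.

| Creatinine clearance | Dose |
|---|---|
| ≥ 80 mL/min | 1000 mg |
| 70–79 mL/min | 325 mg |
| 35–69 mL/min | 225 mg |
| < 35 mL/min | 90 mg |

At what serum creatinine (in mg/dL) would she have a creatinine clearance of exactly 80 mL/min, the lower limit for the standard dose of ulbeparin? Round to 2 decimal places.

0.82 mg/dL

Standard dose requires CrCl ≥ 80 mL/min.
Set (140 − 74) × 84.2 × 0.85 / (72 × SCr) = 80
SCr = (140 − 74) × 84.2 × 0.85 / (72 × 80) = 0.820 mg/dL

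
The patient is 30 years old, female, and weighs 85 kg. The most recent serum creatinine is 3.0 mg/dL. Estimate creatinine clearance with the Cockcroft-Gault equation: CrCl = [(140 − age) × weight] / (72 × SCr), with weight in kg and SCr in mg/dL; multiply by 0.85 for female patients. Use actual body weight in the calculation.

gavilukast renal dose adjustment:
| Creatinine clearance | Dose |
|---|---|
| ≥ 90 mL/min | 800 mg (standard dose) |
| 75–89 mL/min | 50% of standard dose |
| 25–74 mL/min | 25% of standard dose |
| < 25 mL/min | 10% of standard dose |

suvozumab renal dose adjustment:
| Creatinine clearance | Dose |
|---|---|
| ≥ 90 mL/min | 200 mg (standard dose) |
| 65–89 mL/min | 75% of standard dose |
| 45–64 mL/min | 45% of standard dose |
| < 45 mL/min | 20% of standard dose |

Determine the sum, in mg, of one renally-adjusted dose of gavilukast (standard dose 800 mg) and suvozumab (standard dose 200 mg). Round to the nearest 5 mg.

CrCl = (140 − 30) × 85 / (72 × 3) × 0.85 = 9350.0 / 216.00 × 0.85 ≈ 36.8 mL/min
CrCl ≈ 37 mL/min.
gavilukast: 25–74 mL/min → 25% of 800 mg = 200 mg.
suvozumab: < 45 mL/min → 20% of 200 mg = 40 mg.
Total = 200 + 40 = 240 mg.

240 mg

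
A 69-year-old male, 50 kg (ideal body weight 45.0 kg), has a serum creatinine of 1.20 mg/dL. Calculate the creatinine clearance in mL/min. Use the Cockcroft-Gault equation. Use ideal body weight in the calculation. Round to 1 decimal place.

37.0 mL/min

CrCl = (140 − 69) × 45 / (72 × 1.2) = 3195.0 / 86.40 ≈ 37.0 mL/min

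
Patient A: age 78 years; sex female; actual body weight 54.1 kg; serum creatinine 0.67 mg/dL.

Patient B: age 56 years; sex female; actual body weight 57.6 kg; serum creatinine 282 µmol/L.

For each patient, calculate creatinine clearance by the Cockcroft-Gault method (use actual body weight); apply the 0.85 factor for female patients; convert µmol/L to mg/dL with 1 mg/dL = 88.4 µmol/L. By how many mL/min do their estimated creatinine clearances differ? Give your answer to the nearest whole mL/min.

Patient A: CrCl = (140 − 78) × 54.1 / (72 × 0.67) × 0.85 = 3354.2 / 48.24 × 0.85 ≈ 59.1 mL/min
Patient B: SCr = 282 / 88.4 = 3.19 mg/dL
Patient B: CrCl = (140 − 56) × 57.6 / (72 × 3.19) × 0.85 = 4838.4 / 229.68 × 0.85 ≈ 17.9 mL/min
|59.1 − 17.9| = 41.2 mL/min

41 mL/min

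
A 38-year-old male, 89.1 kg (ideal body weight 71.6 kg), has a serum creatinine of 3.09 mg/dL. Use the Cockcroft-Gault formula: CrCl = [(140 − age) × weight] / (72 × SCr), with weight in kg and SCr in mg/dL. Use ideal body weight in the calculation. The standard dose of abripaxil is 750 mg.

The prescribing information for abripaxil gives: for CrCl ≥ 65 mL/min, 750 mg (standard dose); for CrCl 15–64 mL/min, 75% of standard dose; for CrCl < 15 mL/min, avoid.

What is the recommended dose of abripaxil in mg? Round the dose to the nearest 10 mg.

CrCl = (140 − 38) × 71.6 / (72 × 3.09) = 7303.2 / 222.48 ≈ 32.8 mL/min
CrCl ≈ 33 mL/min → bracket 15–64 mL/min.
75% of 750 mg = 562.5 mg → 560 mg

560 mg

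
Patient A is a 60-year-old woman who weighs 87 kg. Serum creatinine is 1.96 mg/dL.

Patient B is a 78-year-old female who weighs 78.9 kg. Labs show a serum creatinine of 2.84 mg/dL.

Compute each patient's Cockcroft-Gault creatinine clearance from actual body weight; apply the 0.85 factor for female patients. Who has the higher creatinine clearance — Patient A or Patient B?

Patient A

Patient A: CrCl = (140 − 60) × 87 / (72 × 1.96) × 0.85 = 6960.0 / 141.12 × 0.85 ≈ 41.9 mL/min
Patient B: CrCl = (140 − 78) × 78.9 / (72 × 2.84) × 0.85 = 4891.8 / 204.48 × 0.85 ≈ 20.3 mL/min
41.9 vs 20.3 mL/min → Patient A is higher.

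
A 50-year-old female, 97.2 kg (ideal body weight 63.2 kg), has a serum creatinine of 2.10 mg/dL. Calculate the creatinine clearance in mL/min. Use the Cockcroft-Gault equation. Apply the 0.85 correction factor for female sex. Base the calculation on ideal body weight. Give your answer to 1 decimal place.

32.0 mL/min

CrCl = (140 − 50) × 63.2 / (72 × 2.1) × 0.85 = 5688.0 / 151.20 × 0.85 ≈ 32.0 mL/min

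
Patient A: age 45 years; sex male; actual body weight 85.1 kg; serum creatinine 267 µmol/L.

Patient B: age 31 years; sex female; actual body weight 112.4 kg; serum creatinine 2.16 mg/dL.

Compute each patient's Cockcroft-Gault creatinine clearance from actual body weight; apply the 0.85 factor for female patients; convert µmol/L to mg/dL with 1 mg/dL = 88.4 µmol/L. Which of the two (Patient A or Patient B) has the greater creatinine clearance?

Patient B

Patient A: SCr = 267 / 88.4 = 3.02 mg/dL
Patient A: CrCl = (140 − 45) × 85.1 / (72 × 3.02) = 8084.5 / 217.44 ≈ 37.2 mL/min
Patient B: CrCl = (140 − 31) × 112.4 / (72 × 2.16) × 0.85 = 12251.6 / 155.52 × 0.85 ≈ 67.0 mL/min
37.2 vs 67.0 mL/min → Patient B is higher.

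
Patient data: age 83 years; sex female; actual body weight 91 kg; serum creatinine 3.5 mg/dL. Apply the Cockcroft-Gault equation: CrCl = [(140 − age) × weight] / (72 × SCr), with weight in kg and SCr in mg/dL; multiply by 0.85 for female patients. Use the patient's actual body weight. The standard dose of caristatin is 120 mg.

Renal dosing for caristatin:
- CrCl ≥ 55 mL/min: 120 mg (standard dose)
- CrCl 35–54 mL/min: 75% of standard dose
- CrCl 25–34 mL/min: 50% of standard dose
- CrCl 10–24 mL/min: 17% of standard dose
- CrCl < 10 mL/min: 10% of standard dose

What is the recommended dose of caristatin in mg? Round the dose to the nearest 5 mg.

20 mg

CrCl = (140 − 83) × 91 / (72 × 3.5) × 0.85 = 5187.0 / 252.00 × 0.85 ≈ 17.5 mL/min
CrCl ≈ 17 mL/min → bracket 10–24 mL/min.
17% of 120 mg = 20.4 mg → 20 mg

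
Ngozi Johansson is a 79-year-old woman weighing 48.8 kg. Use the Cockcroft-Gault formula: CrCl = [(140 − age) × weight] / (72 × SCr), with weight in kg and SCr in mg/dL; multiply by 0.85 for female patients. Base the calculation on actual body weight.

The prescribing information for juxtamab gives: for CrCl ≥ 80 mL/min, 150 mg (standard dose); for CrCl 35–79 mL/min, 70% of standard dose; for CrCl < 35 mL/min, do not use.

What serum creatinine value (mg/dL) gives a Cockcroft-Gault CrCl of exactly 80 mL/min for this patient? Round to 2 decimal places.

Standard dose requires CrCl ≥ 80 mL/min.
Set (140 − 79) × 48.8 × 0.85 / (72 × SCr) = 80
SCr = (140 − 79) × 48.8 × 0.85 / (72 × 80) = 0.439 mg/dL

0.44 mg/dL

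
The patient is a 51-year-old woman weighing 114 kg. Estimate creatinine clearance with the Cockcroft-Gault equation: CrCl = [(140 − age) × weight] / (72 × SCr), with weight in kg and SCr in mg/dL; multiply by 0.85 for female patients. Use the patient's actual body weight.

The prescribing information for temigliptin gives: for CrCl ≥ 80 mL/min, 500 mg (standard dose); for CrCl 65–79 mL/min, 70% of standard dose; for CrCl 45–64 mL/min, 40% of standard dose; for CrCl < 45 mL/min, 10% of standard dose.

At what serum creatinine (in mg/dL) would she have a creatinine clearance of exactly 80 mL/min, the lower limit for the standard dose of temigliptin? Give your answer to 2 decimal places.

Standard dose requires CrCl ≥ 80 mL/min.
Set (140 − 51) × 114 × 0.85 / (72 × SCr) = 80
SCr = (140 − 51) × 114 × 0.85 / (72 × 80) = 1.497 mg/dL

1.50 mg/dL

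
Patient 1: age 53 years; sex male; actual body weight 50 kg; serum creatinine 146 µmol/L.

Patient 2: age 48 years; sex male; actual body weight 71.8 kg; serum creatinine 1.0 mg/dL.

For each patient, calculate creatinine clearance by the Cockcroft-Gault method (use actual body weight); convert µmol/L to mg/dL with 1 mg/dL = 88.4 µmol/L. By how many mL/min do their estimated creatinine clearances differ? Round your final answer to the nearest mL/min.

55 mL/min

Patient 1: SCr = 146 / 88.4 = 1.652 mg/dL
Patient 1: CrCl = (140 − 53) × 50 / (72 × 1.652) = 4350.0 / 118.94 ≈ 36.6 mL/min
Patient 2: CrCl = (140 − 48) × 71.8 / (72 × 1) = 6605.6 / 72.00 ≈ 91.7 mL/min
|36.6 − 91.7| = 55.1 mL/min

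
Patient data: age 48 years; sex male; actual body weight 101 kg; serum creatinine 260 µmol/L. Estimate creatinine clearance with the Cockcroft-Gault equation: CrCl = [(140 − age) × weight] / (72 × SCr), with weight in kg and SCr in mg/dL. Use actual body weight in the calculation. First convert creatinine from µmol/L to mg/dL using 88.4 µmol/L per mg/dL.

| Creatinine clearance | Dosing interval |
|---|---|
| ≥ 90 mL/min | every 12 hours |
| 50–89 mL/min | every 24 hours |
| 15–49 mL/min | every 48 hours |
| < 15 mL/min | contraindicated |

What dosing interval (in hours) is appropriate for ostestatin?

every 48 hours

SCr = 260 / 88.4 = 2.941 mg/dL
CrCl = (140 − 48) × 101 / (72 × 2.941) = 9292.0 / 211.75 ≈ 43.9 mL/min
CrCl ≈ 44 mL/min → bracket 15–49 mL/min → every 48 hours.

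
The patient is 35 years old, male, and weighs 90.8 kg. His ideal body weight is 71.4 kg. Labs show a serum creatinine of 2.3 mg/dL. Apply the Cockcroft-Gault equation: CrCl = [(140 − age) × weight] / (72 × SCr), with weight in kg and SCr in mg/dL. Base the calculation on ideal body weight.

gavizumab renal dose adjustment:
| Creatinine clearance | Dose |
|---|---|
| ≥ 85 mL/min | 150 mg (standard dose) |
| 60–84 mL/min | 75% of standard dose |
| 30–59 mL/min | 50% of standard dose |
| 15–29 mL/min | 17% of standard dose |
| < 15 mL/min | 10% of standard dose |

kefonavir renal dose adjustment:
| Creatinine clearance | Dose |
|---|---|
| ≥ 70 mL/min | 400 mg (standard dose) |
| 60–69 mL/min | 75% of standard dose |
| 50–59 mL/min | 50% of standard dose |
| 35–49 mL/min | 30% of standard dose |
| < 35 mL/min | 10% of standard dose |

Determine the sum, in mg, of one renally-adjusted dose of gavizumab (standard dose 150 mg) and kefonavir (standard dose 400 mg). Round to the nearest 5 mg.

195 mg

CrCl = (140 − 35) × 71.4 / (72 × 2.3) = 7497.0 / 165.60 ≈ 45.3 mL/min
CrCl ≈ 45 mL/min.
gavizumab: 30–59 mL/min → 50% of 150 mg = 75 mg.
kefonavir: 35–49 mL/min → 30% of 400 mg = 120 mg.
Total = 75 + 120 = 195 mg.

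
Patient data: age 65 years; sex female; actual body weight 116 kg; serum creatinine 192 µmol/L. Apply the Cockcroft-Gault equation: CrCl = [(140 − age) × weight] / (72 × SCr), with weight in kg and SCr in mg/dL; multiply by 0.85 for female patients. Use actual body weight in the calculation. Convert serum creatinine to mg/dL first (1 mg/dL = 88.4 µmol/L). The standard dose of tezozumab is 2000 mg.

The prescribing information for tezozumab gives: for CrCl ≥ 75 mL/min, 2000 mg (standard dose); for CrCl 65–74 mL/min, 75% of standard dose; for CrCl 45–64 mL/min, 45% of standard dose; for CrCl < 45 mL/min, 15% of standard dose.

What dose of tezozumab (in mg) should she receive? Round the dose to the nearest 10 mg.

900 mg

SCr = 192 / 88.4 = 2.172 mg/dL
CrCl = (140 − 65) × 116 / (72 × 2.172) × 0.85 = 8700.0 / 156.38 × 0.85 ≈ 47.3 mL/min
CrCl ≈ 47 mL/min → bracket 45–64 mL/min.
45% of 2000 mg = 900 mg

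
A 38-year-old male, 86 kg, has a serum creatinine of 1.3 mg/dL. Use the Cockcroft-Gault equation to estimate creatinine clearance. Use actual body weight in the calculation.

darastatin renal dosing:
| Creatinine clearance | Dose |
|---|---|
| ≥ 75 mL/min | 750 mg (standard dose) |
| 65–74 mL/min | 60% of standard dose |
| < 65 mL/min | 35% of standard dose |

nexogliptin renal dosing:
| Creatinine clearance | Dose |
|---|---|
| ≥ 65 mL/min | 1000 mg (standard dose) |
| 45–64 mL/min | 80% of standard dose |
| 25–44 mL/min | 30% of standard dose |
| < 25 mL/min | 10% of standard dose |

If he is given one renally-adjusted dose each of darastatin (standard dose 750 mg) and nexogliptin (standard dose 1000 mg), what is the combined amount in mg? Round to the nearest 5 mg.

CrCl = (140 − 38) × 86 / (72 × 1.3) = 8772.0 / 93.60 ≈ 93.7 mL/min
CrCl ≈ 94 mL/min.
darastatin: ≥ 75 mL/min → 100% of 750 mg = 750 mg.
nexogliptin: ≥ 65 mL/min → 100% of 1000 mg = 1000 mg.
Total = 750 + 1000 = 1750 mg.

1750 mg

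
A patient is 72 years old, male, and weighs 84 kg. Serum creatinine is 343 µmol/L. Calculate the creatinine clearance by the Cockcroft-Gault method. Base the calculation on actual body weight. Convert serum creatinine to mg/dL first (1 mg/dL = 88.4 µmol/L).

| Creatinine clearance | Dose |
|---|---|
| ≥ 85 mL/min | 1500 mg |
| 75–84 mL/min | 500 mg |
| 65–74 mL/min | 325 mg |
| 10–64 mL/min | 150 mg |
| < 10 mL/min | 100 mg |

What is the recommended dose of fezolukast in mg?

150 mg

SCr = 343 / 88.4 = 3.88 mg/dL
CrCl = (140 − 72) × 84 / (72 × 3.88) = 5712.0 / 279.36 ≈ 20.4 mL/min
CrCl ≈ 20 mL/min → bracket 10–64 mL/min.
Dose for this bracket: 150 mg.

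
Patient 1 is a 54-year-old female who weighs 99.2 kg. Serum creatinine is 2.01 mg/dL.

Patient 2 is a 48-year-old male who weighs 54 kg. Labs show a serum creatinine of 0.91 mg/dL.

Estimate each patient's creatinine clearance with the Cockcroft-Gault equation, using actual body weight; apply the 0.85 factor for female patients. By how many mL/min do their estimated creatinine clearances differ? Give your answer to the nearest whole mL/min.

Patient 1: CrCl = (140 − 54) × 99.2 / (72 × 2.01) × 0.85 = 8531.2 / 144.72 × 0.85 ≈ 50.1 mL/min
Patient 2: CrCl = (140 − 48) × 54 / (72 × 0.91) = 4968.0 / 65.52 ≈ 75.8 mL/min
|50.1 − 75.8| = 25.7 mL/min

26 mL/min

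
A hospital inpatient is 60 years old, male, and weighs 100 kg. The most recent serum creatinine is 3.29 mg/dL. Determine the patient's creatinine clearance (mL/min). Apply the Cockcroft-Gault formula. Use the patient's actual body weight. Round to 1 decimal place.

CrCl = (140 − 60) × 100 / (72 × 3.29) = 8000.0 / 236.88 ≈ 33.8 mL/min

33.8 mL/min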